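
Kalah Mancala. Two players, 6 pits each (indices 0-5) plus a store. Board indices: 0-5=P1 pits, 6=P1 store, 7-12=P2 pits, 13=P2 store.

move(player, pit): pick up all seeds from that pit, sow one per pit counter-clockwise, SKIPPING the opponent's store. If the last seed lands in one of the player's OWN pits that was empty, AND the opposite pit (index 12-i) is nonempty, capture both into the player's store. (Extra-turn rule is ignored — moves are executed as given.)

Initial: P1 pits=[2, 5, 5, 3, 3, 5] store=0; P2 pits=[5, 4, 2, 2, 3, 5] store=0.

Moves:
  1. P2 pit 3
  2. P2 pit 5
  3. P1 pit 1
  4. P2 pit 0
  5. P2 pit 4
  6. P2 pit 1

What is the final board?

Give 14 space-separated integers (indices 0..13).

Answer: 4 1 8 5 5 6 1 0 0 4 2 1 3 4

Derivation:
Move 1: P2 pit3 -> P1=[2,5,5,3,3,5](0) P2=[5,4,2,0,4,6](0)
Move 2: P2 pit5 -> P1=[3,6,6,4,4,5](0) P2=[5,4,2,0,4,0](1)
Move 3: P1 pit1 -> P1=[3,0,7,5,5,6](1) P2=[6,4,2,0,4,0](1)
Move 4: P2 pit0 -> P1=[3,0,7,5,5,6](1) P2=[0,5,3,1,5,1](2)
Move 5: P2 pit4 -> P1=[4,1,8,5,5,6](1) P2=[0,5,3,1,0,2](3)
Move 6: P2 pit1 -> P1=[4,1,8,5,5,6](1) P2=[0,0,4,2,1,3](4)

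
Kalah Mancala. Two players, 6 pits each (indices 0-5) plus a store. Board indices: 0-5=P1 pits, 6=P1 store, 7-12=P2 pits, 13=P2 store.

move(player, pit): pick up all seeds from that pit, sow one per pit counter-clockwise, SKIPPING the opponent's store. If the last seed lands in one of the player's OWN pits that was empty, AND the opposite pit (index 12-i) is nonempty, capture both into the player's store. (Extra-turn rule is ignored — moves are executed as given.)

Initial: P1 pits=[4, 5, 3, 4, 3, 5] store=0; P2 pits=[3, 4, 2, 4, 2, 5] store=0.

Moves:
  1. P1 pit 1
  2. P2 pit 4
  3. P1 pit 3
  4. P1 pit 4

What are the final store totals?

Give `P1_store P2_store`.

Answer: 3 1

Derivation:
Move 1: P1 pit1 -> P1=[4,0,4,5,4,6](1) P2=[3,4,2,4,2,5](0)
Move 2: P2 pit4 -> P1=[4,0,4,5,4,6](1) P2=[3,4,2,4,0,6](1)
Move 3: P1 pit3 -> P1=[4,0,4,0,5,7](2) P2=[4,5,2,4,0,6](1)
Move 4: P1 pit4 -> P1=[4,0,4,0,0,8](3) P2=[5,6,3,4,0,6](1)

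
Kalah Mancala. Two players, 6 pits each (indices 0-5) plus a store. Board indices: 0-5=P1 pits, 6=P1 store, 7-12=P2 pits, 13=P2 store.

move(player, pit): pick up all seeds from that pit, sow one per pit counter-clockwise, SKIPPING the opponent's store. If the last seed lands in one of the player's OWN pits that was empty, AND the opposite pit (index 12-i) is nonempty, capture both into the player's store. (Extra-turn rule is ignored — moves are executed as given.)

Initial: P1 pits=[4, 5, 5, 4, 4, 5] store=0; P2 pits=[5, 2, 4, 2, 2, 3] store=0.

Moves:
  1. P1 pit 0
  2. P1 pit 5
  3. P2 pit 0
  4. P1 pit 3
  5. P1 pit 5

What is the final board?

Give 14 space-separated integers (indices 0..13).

Answer: 0 6 6 0 6 0 3 1 5 6 4 3 4 1

Derivation:
Move 1: P1 pit0 -> P1=[0,6,6,5,5,5](0) P2=[5,2,4,2,2,3](0)
Move 2: P1 pit5 -> P1=[0,6,6,5,5,0](1) P2=[6,3,5,3,2,3](0)
Move 3: P2 pit0 -> P1=[0,6,6,5,5,0](1) P2=[0,4,6,4,3,4](1)
Move 4: P1 pit3 -> P1=[0,6,6,0,6,1](2) P2=[1,5,6,4,3,4](1)
Move 5: P1 pit5 -> P1=[0,6,6,0,6,0](3) P2=[1,5,6,4,3,4](1)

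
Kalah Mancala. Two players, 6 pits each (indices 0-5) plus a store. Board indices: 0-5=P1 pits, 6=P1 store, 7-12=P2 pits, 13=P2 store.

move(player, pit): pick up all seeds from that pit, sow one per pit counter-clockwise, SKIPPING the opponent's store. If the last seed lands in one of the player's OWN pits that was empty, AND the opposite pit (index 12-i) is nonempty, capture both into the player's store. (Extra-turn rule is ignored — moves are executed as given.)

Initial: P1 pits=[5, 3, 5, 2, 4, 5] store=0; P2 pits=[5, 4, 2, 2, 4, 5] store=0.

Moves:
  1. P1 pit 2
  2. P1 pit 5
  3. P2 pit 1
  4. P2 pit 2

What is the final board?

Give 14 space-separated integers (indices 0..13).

Move 1: P1 pit2 -> P1=[5,3,0,3,5,6](1) P2=[6,4,2,2,4,5](0)
Move 2: P1 pit5 -> P1=[5,3,0,3,5,0](2) P2=[7,5,3,3,5,5](0)
Move 3: P2 pit1 -> P1=[5,3,0,3,5,0](2) P2=[7,0,4,4,6,6](1)
Move 4: P2 pit2 -> P1=[5,3,0,3,5,0](2) P2=[7,0,0,5,7,7](2)

Answer: 5 3 0 3 5 0 2 7 0 0 5 7 7 2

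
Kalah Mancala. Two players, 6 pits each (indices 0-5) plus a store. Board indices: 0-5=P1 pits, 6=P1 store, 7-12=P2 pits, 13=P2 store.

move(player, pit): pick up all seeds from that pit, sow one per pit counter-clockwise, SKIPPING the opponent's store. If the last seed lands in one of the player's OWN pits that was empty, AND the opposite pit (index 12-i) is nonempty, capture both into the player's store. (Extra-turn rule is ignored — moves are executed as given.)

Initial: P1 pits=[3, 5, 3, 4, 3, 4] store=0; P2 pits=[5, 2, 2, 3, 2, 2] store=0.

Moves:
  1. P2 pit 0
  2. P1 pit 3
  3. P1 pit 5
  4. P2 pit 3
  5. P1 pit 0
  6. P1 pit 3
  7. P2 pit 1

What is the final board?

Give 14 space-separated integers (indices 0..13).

Move 1: P2 pit0 -> P1=[3,5,3,4,3,4](0) P2=[0,3,3,4,3,3](0)
Move 2: P1 pit3 -> P1=[3,5,3,0,4,5](1) P2=[1,3,3,4,3,3](0)
Move 3: P1 pit5 -> P1=[3,5,3,0,4,0](2) P2=[2,4,4,5,3,3](0)
Move 4: P2 pit3 -> P1=[4,6,3,0,4,0](2) P2=[2,4,4,0,4,4](1)
Move 5: P1 pit0 -> P1=[0,7,4,1,5,0](2) P2=[2,4,4,0,4,4](1)
Move 6: P1 pit3 -> P1=[0,7,4,0,6,0](2) P2=[2,4,4,0,4,4](1)
Move 7: P2 pit1 -> P1=[0,7,4,0,6,0](2) P2=[2,0,5,1,5,5](1)

Answer: 0 7 4 0 6 0 2 2 0 5 1 5 5 1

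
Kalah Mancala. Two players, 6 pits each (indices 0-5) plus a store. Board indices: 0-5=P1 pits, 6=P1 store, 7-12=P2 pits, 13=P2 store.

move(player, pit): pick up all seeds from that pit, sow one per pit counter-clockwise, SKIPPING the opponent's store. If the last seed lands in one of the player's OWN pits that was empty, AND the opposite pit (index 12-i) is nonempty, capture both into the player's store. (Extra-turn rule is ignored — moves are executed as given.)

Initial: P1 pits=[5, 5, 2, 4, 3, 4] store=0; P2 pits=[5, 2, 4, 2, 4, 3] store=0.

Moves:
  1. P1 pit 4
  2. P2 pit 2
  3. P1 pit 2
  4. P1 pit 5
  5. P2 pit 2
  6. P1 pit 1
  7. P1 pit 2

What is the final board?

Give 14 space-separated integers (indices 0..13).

Move 1: P1 pit4 -> P1=[5,5,2,4,0,5](1) P2=[6,2,4,2,4,3](0)
Move 2: P2 pit2 -> P1=[5,5,2,4,0,5](1) P2=[6,2,0,3,5,4](1)
Move 3: P1 pit2 -> P1=[5,5,0,5,0,5](4) P2=[6,0,0,3,5,4](1)
Move 4: P1 pit5 -> P1=[5,5,0,5,0,0](5) P2=[7,1,1,4,5,4](1)
Move 5: P2 pit2 -> P1=[5,5,0,5,0,0](5) P2=[7,1,0,5,5,4](1)
Move 6: P1 pit1 -> P1=[5,0,1,6,1,1](6) P2=[7,1,0,5,5,4](1)
Move 7: P1 pit2 -> P1=[5,0,0,7,1,1](6) P2=[7,1,0,5,5,4](1)

Answer: 5 0 0 7 1 1 6 7 1 0 5 5 4 1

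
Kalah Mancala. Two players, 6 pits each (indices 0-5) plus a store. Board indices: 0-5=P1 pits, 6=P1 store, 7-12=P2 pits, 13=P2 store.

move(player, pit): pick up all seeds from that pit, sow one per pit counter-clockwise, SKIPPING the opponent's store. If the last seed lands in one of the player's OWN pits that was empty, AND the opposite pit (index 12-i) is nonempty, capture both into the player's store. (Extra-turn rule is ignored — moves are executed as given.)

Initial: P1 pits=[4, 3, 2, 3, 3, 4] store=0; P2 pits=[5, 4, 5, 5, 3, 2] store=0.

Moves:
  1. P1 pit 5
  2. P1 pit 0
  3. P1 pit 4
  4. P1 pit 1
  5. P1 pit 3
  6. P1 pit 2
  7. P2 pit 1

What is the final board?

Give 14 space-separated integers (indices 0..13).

Move 1: P1 pit5 -> P1=[4,3,2,3,3,0](1) P2=[6,5,6,5,3,2](0)
Move 2: P1 pit0 -> P1=[0,4,3,4,4,0](1) P2=[6,5,6,5,3,2](0)
Move 3: P1 pit4 -> P1=[0,4,3,4,0,1](2) P2=[7,6,6,5,3,2](0)
Move 4: P1 pit1 -> P1=[0,0,4,5,1,2](2) P2=[7,6,6,5,3,2](0)
Move 5: P1 pit3 -> P1=[0,0,4,0,2,3](3) P2=[8,7,6,5,3,2](0)
Move 6: P1 pit2 -> P1=[0,0,0,1,3,4](4) P2=[8,7,6,5,3,2](0)
Move 7: P2 pit1 -> P1=[1,1,0,1,3,4](4) P2=[8,0,7,6,4,3](1)

Answer: 1 1 0 1 3 4 4 8 0 7 6 4 3 1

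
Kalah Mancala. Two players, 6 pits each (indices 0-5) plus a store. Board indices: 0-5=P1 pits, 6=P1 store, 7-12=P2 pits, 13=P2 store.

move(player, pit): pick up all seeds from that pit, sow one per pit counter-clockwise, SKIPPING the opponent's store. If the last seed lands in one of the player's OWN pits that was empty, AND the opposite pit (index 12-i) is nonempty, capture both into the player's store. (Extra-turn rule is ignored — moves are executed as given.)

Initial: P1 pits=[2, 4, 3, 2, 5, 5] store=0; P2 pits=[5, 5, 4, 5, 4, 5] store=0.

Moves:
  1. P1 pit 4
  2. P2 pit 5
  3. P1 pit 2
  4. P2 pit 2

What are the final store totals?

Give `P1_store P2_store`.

Answer: 2 2

Derivation:
Move 1: P1 pit4 -> P1=[2,4,3,2,0,6](1) P2=[6,6,5,5,4,5](0)
Move 2: P2 pit5 -> P1=[3,5,4,3,0,6](1) P2=[6,6,5,5,4,0](1)
Move 3: P1 pit2 -> P1=[3,5,0,4,1,7](2) P2=[6,6,5,5,4,0](1)
Move 4: P2 pit2 -> P1=[4,5,0,4,1,7](2) P2=[6,6,0,6,5,1](2)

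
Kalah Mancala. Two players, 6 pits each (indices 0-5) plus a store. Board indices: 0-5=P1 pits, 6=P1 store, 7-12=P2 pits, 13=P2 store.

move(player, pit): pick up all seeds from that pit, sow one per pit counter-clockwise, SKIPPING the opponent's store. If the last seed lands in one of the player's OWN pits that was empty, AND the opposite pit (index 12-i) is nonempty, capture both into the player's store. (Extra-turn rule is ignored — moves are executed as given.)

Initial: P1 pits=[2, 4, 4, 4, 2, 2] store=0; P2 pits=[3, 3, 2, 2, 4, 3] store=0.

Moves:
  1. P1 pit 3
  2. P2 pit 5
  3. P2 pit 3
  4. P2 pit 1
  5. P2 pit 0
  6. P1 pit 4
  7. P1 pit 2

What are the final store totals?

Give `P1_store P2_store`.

Move 1: P1 pit3 -> P1=[2,4,4,0,3,3](1) P2=[4,3,2,2,4,3](0)
Move 2: P2 pit5 -> P1=[3,5,4,0,3,3](1) P2=[4,3,2,2,4,0](1)
Move 3: P2 pit3 -> P1=[0,5,4,0,3,3](1) P2=[4,3,2,0,5,0](5)
Move 4: P2 pit1 -> P1=[0,5,4,0,3,3](1) P2=[4,0,3,1,6,0](5)
Move 5: P2 pit0 -> P1=[0,5,4,0,3,3](1) P2=[0,1,4,2,7,0](5)
Move 6: P1 pit4 -> P1=[0,5,4,0,0,4](2) P2=[1,1,4,2,7,0](5)
Move 7: P1 pit2 -> P1=[0,5,0,1,1,5](3) P2=[1,1,4,2,7,0](5)

Answer: 3 5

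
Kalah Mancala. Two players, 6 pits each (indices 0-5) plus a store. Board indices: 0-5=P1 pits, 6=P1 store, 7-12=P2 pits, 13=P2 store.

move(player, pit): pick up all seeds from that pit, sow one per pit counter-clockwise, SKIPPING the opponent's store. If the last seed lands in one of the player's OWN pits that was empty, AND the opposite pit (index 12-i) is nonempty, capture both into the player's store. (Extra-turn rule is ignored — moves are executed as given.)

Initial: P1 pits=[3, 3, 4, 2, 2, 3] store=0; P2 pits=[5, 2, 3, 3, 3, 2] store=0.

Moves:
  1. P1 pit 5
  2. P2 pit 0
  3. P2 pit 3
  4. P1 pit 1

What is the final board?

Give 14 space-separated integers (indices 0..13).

Answer: 4 0 5 3 3 0 1 0 4 4 0 5 4 2

Derivation:
Move 1: P1 pit5 -> P1=[3,3,4,2,2,0](1) P2=[6,3,3,3,3,2](0)
Move 2: P2 pit0 -> P1=[3,3,4,2,2,0](1) P2=[0,4,4,4,4,3](1)
Move 3: P2 pit3 -> P1=[4,3,4,2,2,0](1) P2=[0,4,4,0,5,4](2)
Move 4: P1 pit1 -> P1=[4,0,5,3,3,0](1) P2=[0,4,4,0,5,4](2)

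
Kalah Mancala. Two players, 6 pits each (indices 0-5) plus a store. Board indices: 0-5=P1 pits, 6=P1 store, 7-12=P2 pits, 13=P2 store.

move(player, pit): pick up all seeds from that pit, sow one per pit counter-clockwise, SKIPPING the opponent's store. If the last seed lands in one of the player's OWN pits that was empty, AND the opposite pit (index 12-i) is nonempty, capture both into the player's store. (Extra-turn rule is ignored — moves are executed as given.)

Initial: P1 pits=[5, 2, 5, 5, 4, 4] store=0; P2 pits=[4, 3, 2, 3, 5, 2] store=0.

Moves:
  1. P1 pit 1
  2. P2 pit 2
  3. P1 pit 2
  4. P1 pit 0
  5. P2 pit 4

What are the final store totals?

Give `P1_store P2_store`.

Answer: 1 1

Derivation:
Move 1: P1 pit1 -> P1=[5,0,6,6,4,4](0) P2=[4,3,2,3,5,2](0)
Move 2: P2 pit2 -> P1=[5,0,6,6,4,4](0) P2=[4,3,0,4,6,2](0)
Move 3: P1 pit2 -> P1=[5,0,0,7,5,5](1) P2=[5,4,0,4,6,2](0)
Move 4: P1 pit0 -> P1=[0,1,1,8,6,6](1) P2=[5,4,0,4,6,2](0)
Move 5: P2 pit4 -> P1=[1,2,2,9,6,6](1) P2=[5,4,0,4,0,3](1)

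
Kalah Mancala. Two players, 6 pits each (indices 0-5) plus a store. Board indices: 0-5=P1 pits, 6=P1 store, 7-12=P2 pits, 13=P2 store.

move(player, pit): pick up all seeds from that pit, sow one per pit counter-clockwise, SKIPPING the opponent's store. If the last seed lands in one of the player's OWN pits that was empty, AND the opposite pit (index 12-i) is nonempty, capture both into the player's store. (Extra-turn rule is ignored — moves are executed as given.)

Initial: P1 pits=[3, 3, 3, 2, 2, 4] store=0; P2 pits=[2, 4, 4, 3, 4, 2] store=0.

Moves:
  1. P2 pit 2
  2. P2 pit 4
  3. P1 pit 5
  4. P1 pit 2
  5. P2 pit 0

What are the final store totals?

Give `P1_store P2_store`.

Move 1: P2 pit2 -> P1=[3,3,3,2,2,4](0) P2=[2,4,0,4,5,3](1)
Move 2: P2 pit4 -> P1=[4,4,4,2,2,4](0) P2=[2,4,0,4,0,4](2)
Move 3: P1 pit5 -> P1=[4,4,4,2,2,0](1) P2=[3,5,1,4,0,4](2)
Move 4: P1 pit2 -> P1=[4,4,0,3,3,1](2) P2=[3,5,1,4,0,4](2)
Move 5: P2 pit0 -> P1=[4,4,0,3,3,1](2) P2=[0,6,2,5,0,4](2)

Answer: 2 2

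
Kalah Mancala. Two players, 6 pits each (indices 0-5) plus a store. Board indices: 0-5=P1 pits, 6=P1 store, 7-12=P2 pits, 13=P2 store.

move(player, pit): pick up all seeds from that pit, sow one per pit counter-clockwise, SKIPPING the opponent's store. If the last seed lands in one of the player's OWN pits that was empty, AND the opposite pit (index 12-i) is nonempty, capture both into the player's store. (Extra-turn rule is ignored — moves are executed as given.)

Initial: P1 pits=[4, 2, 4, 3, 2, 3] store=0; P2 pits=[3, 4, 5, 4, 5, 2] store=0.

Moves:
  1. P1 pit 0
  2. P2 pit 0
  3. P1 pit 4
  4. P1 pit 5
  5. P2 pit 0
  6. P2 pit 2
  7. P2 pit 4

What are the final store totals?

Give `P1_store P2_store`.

Move 1: P1 pit0 -> P1=[0,3,5,4,3,3](0) P2=[3,4,5,4,5,2](0)
Move 2: P2 pit0 -> P1=[0,3,5,4,3,3](0) P2=[0,5,6,5,5,2](0)
Move 3: P1 pit4 -> P1=[0,3,5,4,0,4](1) P2=[1,5,6,5,5,2](0)
Move 4: P1 pit5 -> P1=[0,3,5,4,0,0](2) P2=[2,6,7,5,5,2](0)
Move 5: P2 pit0 -> P1=[0,3,5,4,0,0](2) P2=[0,7,8,5,5,2](0)
Move 6: P2 pit2 -> P1=[1,4,6,5,0,0](2) P2=[0,7,0,6,6,3](1)
Move 7: P2 pit4 -> P1=[2,5,7,6,0,0](2) P2=[0,7,0,6,0,4](2)

Answer: 2 2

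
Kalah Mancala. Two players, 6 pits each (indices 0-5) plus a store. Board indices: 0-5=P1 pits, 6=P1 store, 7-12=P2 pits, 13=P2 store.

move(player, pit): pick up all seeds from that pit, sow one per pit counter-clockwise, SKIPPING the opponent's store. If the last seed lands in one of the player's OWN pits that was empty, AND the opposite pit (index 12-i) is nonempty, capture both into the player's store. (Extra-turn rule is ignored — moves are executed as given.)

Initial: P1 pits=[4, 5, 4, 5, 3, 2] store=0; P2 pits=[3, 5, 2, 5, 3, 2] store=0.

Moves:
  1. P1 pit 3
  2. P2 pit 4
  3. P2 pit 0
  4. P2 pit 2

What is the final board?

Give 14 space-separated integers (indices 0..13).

Answer: 5 0 4 0 4 3 1 0 7 0 7 1 4 7

Derivation:
Move 1: P1 pit3 -> P1=[4,5,4,0,4,3](1) P2=[4,6,2,5,3,2](0)
Move 2: P2 pit4 -> P1=[5,5,4,0,4,3](1) P2=[4,6,2,5,0,3](1)
Move 3: P2 pit0 -> P1=[5,0,4,0,4,3](1) P2=[0,7,3,6,0,3](7)
Move 4: P2 pit2 -> P1=[5,0,4,0,4,3](1) P2=[0,7,0,7,1,4](7)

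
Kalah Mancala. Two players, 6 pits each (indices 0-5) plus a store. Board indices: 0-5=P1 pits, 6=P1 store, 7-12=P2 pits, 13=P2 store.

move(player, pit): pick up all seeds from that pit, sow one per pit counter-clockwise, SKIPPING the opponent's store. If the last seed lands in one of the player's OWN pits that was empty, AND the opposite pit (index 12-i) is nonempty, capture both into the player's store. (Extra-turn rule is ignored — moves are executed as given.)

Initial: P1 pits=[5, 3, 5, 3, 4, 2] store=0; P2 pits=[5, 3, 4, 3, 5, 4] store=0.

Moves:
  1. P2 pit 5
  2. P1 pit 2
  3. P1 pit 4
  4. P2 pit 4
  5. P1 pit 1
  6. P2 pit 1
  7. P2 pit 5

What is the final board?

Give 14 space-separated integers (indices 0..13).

Answer: 8 0 2 5 1 5 3 7 0 6 4 1 0 4

Derivation:
Move 1: P2 pit5 -> P1=[6,4,6,3,4,2](0) P2=[5,3,4,3,5,0](1)
Move 2: P1 pit2 -> P1=[6,4,0,4,5,3](1) P2=[6,4,4,3,5,0](1)
Move 3: P1 pit4 -> P1=[6,4,0,4,0,4](2) P2=[7,5,5,3,5,0](1)
Move 4: P2 pit4 -> P1=[7,5,1,4,0,4](2) P2=[7,5,5,3,0,1](2)
Move 5: P1 pit1 -> P1=[7,0,2,5,1,5](3) P2=[7,5,5,3,0,1](2)
Move 6: P2 pit1 -> P1=[7,0,2,5,1,5](3) P2=[7,0,6,4,1,2](3)
Move 7: P2 pit5 -> P1=[8,0,2,5,1,5](3) P2=[7,0,6,4,1,0](4)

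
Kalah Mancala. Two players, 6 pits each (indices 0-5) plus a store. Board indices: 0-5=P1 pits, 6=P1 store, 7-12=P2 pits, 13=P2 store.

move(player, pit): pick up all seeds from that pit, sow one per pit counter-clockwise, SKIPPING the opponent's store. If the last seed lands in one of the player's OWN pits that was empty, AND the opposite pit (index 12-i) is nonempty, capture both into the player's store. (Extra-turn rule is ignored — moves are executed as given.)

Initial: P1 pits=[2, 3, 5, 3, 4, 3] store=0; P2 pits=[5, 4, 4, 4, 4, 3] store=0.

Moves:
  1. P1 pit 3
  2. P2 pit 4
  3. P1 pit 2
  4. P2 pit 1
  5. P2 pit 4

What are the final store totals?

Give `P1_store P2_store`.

Answer: 2 1

Derivation:
Move 1: P1 pit3 -> P1=[2,3,5,0,5,4](1) P2=[5,4,4,4,4,3](0)
Move 2: P2 pit4 -> P1=[3,4,5,0,5,4](1) P2=[5,4,4,4,0,4](1)
Move 3: P1 pit2 -> P1=[3,4,0,1,6,5](2) P2=[6,4,4,4,0,4](1)
Move 4: P2 pit1 -> P1=[3,4,0,1,6,5](2) P2=[6,0,5,5,1,5](1)
Move 5: P2 pit4 -> P1=[3,4,0,1,6,5](2) P2=[6,0,5,5,0,6](1)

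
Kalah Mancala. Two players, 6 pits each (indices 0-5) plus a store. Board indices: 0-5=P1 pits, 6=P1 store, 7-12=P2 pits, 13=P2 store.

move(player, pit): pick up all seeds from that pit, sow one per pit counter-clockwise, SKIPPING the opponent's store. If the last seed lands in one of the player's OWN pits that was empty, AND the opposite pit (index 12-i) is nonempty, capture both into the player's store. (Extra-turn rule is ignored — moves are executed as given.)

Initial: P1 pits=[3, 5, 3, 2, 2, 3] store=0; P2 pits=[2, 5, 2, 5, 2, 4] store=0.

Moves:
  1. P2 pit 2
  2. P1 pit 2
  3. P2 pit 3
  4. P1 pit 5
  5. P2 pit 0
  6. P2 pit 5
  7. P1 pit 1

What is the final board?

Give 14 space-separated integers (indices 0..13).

Move 1: P2 pit2 -> P1=[3,5,3,2,2,3](0) P2=[2,5,0,6,3,4](0)
Move 2: P1 pit2 -> P1=[3,5,0,3,3,4](0) P2=[2,5,0,6,3,4](0)
Move 3: P2 pit3 -> P1=[4,6,1,3,3,4](0) P2=[2,5,0,0,4,5](1)
Move 4: P1 pit5 -> P1=[4,6,1,3,3,0](1) P2=[3,6,1,0,4,5](1)
Move 5: P2 pit0 -> P1=[4,6,0,3,3,0](1) P2=[0,7,2,0,4,5](3)
Move 6: P2 pit5 -> P1=[5,7,1,4,3,0](1) P2=[0,7,2,0,4,0](4)
Move 7: P1 pit1 -> P1=[5,0,2,5,4,1](2) P2=[1,8,2,0,4,0](4)

Answer: 5 0 2 5 4 1 2 1 8 2 0 4 0 4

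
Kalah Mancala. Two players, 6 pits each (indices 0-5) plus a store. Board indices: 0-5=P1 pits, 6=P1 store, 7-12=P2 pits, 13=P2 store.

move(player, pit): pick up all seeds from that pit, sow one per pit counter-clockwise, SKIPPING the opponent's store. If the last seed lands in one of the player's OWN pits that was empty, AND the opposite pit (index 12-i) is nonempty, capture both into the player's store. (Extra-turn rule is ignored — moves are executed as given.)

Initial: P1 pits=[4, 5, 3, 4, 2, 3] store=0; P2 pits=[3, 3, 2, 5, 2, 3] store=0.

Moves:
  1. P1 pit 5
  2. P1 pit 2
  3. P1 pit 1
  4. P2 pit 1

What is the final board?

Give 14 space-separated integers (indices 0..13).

Move 1: P1 pit5 -> P1=[4,5,3,4,2,0](1) P2=[4,4,2,5,2,3](0)
Move 2: P1 pit2 -> P1=[4,5,0,5,3,0](6) P2=[0,4,2,5,2,3](0)
Move 3: P1 pit1 -> P1=[4,0,1,6,4,1](7) P2=[0,4,2,5,2,3](0)
Move 4: P2 pit1 -> P1=[4,0,1,6,4,1](7) P2=[0,0,3,6,3,4](0)

Answer: 4 0 1 6 4 1 7 0 0 3 6 3 4 0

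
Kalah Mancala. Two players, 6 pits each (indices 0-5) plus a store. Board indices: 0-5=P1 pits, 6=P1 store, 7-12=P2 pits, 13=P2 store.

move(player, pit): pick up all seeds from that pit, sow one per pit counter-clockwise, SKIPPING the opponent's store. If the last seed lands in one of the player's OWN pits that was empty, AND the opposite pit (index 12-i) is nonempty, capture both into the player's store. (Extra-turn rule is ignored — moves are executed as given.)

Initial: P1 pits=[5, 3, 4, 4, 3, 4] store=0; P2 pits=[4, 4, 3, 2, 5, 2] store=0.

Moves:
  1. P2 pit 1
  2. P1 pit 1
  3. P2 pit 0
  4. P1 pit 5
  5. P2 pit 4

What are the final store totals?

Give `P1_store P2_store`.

Answer: 1 1

Derivation:
Move 1: P2 pit1 -> P1=[5,3,4,4,3,4](0) P2=[4,0,4,3,6,3](0)
Move 2: P1 pit1 -> P1=[5,0,5,5,4,4](0) P2=[4,0,4,3,6,3](0)
Move 3: P2 pit0 -> P1=[5,0,5,5,4,4](0) P2=[0,1,5,4,7,3](0)
Move 4: P1 pit5 -> P1=[5,0,5,5,4,0](1) P2=[1,2,6,4,7,3](0)
Move 5: P2 pit4 -> P1=[6,1,6,6,5,0](1) P2=[1,2,6,4,0,4](1)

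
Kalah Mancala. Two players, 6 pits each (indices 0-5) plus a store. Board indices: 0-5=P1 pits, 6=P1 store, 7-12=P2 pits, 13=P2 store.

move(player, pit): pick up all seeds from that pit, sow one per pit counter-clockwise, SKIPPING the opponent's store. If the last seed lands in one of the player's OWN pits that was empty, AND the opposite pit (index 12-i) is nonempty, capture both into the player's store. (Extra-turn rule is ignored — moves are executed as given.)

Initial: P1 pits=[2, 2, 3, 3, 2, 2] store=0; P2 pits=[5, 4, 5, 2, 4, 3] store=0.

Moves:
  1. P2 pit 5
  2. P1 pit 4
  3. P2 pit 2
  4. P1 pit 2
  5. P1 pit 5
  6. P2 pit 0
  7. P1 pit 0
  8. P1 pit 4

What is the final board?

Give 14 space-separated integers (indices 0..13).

Answer: 0 4 1 5 0 1 3 0 6 2 4 6 2 3

Derivation:
Move 1: P2 pit5 -> P1=[3,3,3,3,2,2](0) P2=[5,4,5,2,4,0](1)
Move 2: P1 pit4 -> P1=[3,3,3,3,0,3](1) P2=[5,4,5,2,4,0](1)
Move 3: P2 pit2 -> P1=[4,3,3,3,0,3](1) P2=[5,4,0,3,5,1](2)
Move 4: P1 pit2 -> P1=[4,3,0,4,1,4](1) P2=[5,4,0,3,5,1](2)
Move 5: P1 pit5 -> P1=[4,3,0,4,1,0](2) P2=[6,5,1,3,5,1](2)
Move 6: P2 pit0 -> P1=[4,3,0,4,1,0](2) P2=[0,6,2,4,6,2](3)
Move 7: P1 pit0 -> P1=[0,4,1,5,2,0](2) P2=[0,6,2,4,6,2](3)
Move 8: P1 pit4 -> P1=[0,4,1,5,0,1](3) P2=[0,6,2,4,6,2](3)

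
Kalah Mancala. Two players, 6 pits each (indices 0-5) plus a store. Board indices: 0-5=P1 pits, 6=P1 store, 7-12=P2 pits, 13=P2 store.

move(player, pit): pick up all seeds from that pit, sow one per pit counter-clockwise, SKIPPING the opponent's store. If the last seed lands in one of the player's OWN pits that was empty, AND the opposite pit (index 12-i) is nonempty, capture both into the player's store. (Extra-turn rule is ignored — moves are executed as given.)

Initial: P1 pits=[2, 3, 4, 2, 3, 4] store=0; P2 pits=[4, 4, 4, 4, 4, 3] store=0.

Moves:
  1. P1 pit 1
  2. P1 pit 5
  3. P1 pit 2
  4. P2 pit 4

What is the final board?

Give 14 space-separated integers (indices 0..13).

Move 1: P1 pit1 -> P1=[2,0,5,3,4,4](0) P2=[4,4,4,4,4,3](0)
Move 2: P1 pit5 -> P1=[2,0,5,3,4,0](1) P2=[5,5,5,4,4,3](0)
Move 3: P1 pit2 -> P1=[2,0,0,4,5,1](2) P2=[6,5,5,4,4,3](0)
Move 4: P2 pit4 -> P1=[3,1,0,4,5,1](2) P2=[6,5,5,4,0,4](1)

Answer: 3 1 0 4 5 1 2 6 5 5 4 0 4 1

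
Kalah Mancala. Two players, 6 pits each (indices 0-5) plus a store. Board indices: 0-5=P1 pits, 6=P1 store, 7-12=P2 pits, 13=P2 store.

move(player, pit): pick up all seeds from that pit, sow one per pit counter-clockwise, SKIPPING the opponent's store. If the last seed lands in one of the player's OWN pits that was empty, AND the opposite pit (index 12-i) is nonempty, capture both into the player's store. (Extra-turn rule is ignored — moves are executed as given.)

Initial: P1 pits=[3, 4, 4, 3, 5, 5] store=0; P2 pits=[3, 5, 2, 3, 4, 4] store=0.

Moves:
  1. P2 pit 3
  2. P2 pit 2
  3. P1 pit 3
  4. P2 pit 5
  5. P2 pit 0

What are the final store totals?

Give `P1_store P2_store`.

Move 1: P2 pit3 -> P1=[3,4,4,3,5,5](0) P2=[3,5,2,0,5,5](1)
Move 2: P2 pit2 -> P1=[3,4,4,3,5,5](0) P2=[3,5,0,1,6,5](1)
Move 3: P1 pit3 -> P1=[3,4,4,0,6,6](1) P2=[3,5,0,1,6,5](1)
Move 4: P2 pit5 -> P1=[4,5,5,1,6,6](1) P2=[3,5,0,1,6,0](2)
Move 5: P2 pit0 -> P1=[4,5,5,1,6,6](1) P2=[0,6,1,2,6,0](2)

Answer: 1 2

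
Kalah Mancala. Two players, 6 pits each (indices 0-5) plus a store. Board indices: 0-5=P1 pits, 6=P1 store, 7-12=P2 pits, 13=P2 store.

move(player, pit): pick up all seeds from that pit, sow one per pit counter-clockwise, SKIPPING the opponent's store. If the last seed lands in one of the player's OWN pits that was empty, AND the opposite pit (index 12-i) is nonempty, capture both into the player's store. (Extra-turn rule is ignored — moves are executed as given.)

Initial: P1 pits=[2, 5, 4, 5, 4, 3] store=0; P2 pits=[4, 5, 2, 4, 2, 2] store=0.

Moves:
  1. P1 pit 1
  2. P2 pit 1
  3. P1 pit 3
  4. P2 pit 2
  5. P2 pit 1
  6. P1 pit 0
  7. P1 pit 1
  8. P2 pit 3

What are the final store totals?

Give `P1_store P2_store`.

Move 1: P1 pit1 -> P1=[2,0,5,6,5,4](1) P2=[4,5,2,4,2,2](0)
Move 2: P2 pit1 -> P1=[2,0,5,6,5,4](1) P2=[4,0,3,5,3,3](1)
Move 3: P1 pit3 -> P1=[2,0,5,0,6,5](2) P2=[5,1,4,5,3,3](1)
Move 4: P2 pit2 -> P1=[2,0,5,0,6,5](2) P2=[5,1,0,6,4,4](2)
Move 5: P2 pit1 -> P1=[2,0,5,0,6,5](2) P2=[5,0,1,6,4,4](2)
Move 6: P1 pit0 -> P1=[0,1,6,0,6,5](2) P2=[5,0,1,6,4,4](2)
Move 7: P1 pit1 -> P1=[0,0,7,0,6,5](2) P2=[5,0,1,6,4,4](2)
Move 8: P2 pit3 -> P1=[1,1,8,0,6,5](2) P2=[5,0,1,0,5,5](3)

Answer: 2 3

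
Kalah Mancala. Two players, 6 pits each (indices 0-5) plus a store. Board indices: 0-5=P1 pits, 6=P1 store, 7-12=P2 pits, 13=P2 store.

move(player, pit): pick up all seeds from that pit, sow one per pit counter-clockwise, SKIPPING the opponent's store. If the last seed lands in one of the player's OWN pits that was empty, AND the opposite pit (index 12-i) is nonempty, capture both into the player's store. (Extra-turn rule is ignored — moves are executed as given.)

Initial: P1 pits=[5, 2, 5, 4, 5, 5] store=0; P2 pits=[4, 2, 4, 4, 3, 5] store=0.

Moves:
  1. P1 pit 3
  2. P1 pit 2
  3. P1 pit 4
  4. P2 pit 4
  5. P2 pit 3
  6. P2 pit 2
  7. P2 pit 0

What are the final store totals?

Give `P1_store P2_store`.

Answer: 3 4

Derivation:
Move 1: P1 pit3 -> P1=[5,2,5,0,6,6](1) P2=[5,2,4,4,3,5](0)
Move 2: P1 pit2 -> P1=[5,2,0,1,7,7](2) P2=[6,2,4,4,3,5](0)
Move 3: P1 pit4 -> P1=[5,2,0,1,0,8](3) P2=[7,3,5,5,4,5](0)
Move 4: P2 pit4 -> P1=[6,3,0,1,0,8](3) P2=[7,3,5,5,0,6](1)
Move 5: P2 pit3 -> P1=[7,4,0,1,0,8](3) P2=[7,3,5,0,1,7](2)
Move 6: P2 pit2 -> P1=[8,4,0,1,0,8](3) P2=[7,3,0,1,2,8](3)
Move 7: P2 pit0 -> P1=[9,4,0,1,0,8](3) P2=[0,4,1,2,3,9](4)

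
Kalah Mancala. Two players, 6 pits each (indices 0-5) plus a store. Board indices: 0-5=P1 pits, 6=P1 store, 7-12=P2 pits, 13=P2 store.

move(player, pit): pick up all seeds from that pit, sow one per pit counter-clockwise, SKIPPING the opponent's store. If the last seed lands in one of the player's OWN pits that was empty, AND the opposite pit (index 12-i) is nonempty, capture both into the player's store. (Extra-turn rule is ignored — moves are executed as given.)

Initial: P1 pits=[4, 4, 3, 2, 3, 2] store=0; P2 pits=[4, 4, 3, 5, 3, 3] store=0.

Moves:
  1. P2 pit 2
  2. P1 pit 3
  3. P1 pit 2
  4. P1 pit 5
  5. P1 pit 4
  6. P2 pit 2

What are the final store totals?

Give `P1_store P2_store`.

Answer: 2 0

Derivation:
Move 1: P2 pit2 -> P1=[4,4,3,2,3,2](0) P2=[4,4,0,6,4,4](0)
Move 2: P1 pit3 -> P1=[4,4,3,0,4,3](0) P2=[4,4,0,6,4,4](0)
Move 3: P1 pit2 -> P1=[4,4,0,1,5,4](0) P2=[4,4,0,6,4,4](0)
Move 4: P1 pit5 -> P1=[4,4,0,1,5,0](1) P2=[5,5,1,6,4,4](0)
Move 5: P1 pit4 -> P1=[4,4,0,1,0,1](2) P2=[6,6,2,6,4,4](0)
Move 6: P2 pit2 -> P1=[4,4,0,1,0,1](2) P2=[6,6,0,7,5,4](0)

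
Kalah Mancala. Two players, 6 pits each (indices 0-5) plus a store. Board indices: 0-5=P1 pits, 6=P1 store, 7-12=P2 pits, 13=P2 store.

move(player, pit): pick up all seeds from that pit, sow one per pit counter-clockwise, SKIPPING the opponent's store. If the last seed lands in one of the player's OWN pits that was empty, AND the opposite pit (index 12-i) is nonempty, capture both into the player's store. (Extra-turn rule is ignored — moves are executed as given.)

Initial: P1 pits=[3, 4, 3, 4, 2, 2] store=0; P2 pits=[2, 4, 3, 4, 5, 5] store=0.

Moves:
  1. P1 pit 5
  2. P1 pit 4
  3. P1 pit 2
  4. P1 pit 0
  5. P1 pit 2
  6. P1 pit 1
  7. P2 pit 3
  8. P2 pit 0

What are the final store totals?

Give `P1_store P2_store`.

Move 1: P1 pit5 -> P1=[3,4,3,4,2,0](1) P2=[3,4,3,4,5,5](0)
Move 2: P1 pit4 -> P1=[3,4,3,4,0,1](2) P2=[3,4,3,4,5,5](0)
Move 3: P1 pit2 -> P1=[3,4,0,5,1,2](2) P2=[3,4,3,4,5,5](0)
Move 4: P1 pit0 -> P1=[0,5,1,6,1,2](2) P2=[3,4,3,4,5,5](0)
Move 5: P1 pit2 -> P1=[0,5,0,7,1,2](2) P2=[3,4,3,4,5,5](0)
Move 6: P1 pit1 -> P1=[0,0,1,8,2,3](3) P2=[3,4,3,4,5,5](0)
Move 7: P2 pit3 -> P1=[1,0,1,8,2,3](3) P2=[3,4,3,0,6,6](1)
Move 8: P2 pit0 -> P1=[1,0,0,8,2,3](3) P2=[0,5,4,0,6,6](3)

Answer: 3 3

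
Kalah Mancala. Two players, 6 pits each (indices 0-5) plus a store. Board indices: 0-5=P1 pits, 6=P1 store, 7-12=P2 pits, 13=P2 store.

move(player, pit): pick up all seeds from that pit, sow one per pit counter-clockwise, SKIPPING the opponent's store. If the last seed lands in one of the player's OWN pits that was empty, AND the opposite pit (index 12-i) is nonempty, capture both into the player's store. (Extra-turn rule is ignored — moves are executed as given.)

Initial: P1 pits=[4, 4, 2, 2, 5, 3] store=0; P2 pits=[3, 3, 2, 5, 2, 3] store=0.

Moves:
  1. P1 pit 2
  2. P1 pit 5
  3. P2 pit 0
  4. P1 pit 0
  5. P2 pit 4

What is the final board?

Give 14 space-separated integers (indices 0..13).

Move 1: P1 pit2 -> P1=[4,4,0,3,6,3](0) P2=[3,3,2,5,2,3](0)
Move 2: P1 pit5 -> P1=[4,4,0,3,6,0](1) P2=[4,4,2,5,2,3](0)
Move 3: P2 pit0 -> P1=[4,4,0,3,6,0](1) P2=[0,5,3,6,3,3](0)
Move 4: P1 pit0 -> P1=[0,5,1,4,7,0](1) P2=[0,5,3,6,3,3](0)
Move 5: P2 pit4 -> P1=[1,5,1,4,7,0](1) P2=[0,5,3,6,0,4](1)

Answer: 1 5 1 4 7 0 1 0 5 3 6 0 4 1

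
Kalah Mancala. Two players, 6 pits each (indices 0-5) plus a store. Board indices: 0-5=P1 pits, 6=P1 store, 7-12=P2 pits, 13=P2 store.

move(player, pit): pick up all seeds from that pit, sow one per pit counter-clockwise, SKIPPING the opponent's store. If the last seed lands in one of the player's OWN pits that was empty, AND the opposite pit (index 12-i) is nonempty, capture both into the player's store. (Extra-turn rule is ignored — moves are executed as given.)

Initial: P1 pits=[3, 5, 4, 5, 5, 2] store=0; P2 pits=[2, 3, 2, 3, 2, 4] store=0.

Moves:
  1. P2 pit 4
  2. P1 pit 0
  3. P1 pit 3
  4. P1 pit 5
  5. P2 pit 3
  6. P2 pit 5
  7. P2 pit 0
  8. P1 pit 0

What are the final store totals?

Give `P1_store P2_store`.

Move 1: P2 pit4 -> P1=[3,5,4,5,5,2](0) P2=[2,3,2,3,0,5](1)
Move 2: P1 pit0 -> P1=[0,6,5,6,5,2](0) P2=[2,3,2,3,0,5](1)
Move 3: P1 pit3 -> P1=[0,6,5,0,6,3](1) P2=[3,4,3,3,0,5](1)
Move 4: P1 pit5 -> P1=[0,6,5,0,6,0](2) P2=[4,5,3,3,0,5](1)
Move 5: P2 pit3 -> P1=[0,6,5,0,6,0](2) P2=[4,5,3,0,1,6](2)
Move 6: P2 pit5 -> P1=[1,7,6,1,7,0](2) P2=[4,5,3,0,1,0](3)
Move 7: P2 pit0 -> P1=[1,7,6,1,7,0](2) P2=[0,6,4,1,2,0](3)
Move 8: P1 pit0 -> P1=[0,8,6,1,7,0](2) P2=[0,6,4,1,2,0](3)

Answer: 2 3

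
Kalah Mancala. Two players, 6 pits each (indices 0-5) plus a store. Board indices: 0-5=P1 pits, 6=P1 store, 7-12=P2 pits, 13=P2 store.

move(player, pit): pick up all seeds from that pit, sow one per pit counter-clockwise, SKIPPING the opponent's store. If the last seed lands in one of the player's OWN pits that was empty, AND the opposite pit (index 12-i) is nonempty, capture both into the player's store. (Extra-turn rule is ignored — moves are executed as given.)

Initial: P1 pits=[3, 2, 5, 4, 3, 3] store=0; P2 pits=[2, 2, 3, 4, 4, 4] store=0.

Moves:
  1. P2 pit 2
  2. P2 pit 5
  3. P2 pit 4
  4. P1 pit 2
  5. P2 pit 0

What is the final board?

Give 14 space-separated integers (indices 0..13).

Answer: 5 4 0 6 4 4 1 0 4 2 6 0 1 2

Derivation:
Move 1: P2 pit2 -> P1=[3,2,5,4,3,3](0) P2=[2,2,0,5,5,5](0)
Move 2: P2 pit5 -> P1=[4,3,6,5,3,3](0) P2=[2,2,0,5,5,0](1)
Move 3: P2 pit4 -> P1=[5,4,7,5,3,3](0) P2=[2,2,0,5,0,1](2)
Move 4: P1 pit2 -> P1=[5,4,0,6,4,4](1) P2=[3,3,1,5,0,1](2)
Move 5: P2 pit0 -> P1=[5,4,0,6,4,4](1) P2=[0,4,2,6,0,1](2)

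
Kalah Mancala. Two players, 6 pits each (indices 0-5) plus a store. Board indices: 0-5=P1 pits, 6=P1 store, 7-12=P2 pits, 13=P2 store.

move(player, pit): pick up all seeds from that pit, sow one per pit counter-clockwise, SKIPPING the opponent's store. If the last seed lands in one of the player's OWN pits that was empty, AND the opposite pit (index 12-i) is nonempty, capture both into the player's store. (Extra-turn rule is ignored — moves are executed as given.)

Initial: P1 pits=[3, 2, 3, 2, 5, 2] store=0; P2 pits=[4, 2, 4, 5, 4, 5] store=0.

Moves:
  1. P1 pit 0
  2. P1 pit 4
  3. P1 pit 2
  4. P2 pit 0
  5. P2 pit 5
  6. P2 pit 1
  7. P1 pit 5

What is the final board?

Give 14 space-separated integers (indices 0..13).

Answer: 0 4 1 5 2 0 3 1 1 8 7 6 0 3

Derivation:
Move 1: P1 pit0 -> P1=[0,3,4,3,5,2](0) P2=[4,2,4,5,4,5](0)
Move 2: P1 pit4 -> P1=[0,3,4,3,0,3](1) P2=[5,3,5,5,4,5](0)
Move 3: P1 pit2 -> P1=[0,3,0,4,1,4](2) P2=[5,3,5,5,4,5](0)
Move 4: P2 pit0 -> P1=[0,3,0,4,1,4](2) P2=[0,4,6,6,5,6](0)
Move 5: P2 pit5 -> P1=[1,4,1,5,2,4](2) P2=[0,4,6,6,5,0](1)
Move 6: P2 pit1 -> P1=[0,4,1,5,2,4](2) P2=[0,0,7,7,6,0](3)
Move 7: P1 pit5 -> P1=[0,4,1,5,2,0](3) P2=[1,1,8,7,6,0](3)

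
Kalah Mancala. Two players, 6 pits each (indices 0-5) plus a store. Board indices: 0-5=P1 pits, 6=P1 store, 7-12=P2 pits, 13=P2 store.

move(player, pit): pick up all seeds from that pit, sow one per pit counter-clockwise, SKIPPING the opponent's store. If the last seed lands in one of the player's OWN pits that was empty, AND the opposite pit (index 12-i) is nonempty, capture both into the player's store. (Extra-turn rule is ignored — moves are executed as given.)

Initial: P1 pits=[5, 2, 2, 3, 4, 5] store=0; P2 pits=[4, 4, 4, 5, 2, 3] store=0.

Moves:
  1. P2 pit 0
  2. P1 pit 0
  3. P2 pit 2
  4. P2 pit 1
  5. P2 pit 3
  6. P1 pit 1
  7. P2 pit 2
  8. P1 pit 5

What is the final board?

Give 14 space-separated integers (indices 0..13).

Move 1: P2 pit0 -> P1=[5,2,2,3,4,5](0) P2=[0,5,5,6,3,3](0)
Move 2: P1 pit0 -> P1=[0,3,3,4,5,6](0) P2=[0,5,5,6,3,3](0)
Move 3: P2 pit2 -> P1=[1,3,3,4,5,6](0) P2=[0,5,0,7,4,4](1)
Move 4: P2 pit1 -> P1=[1,3,3,4,5,6](0) P2=[0,0,1,8,5,5](2)
Move 5: P2 pit3 -> P1=[2,4,4,5,6,6](0) P2=[0,0,1,0,6,6](3)
Move 6: P1 pit1 -> P1=[2,0,5,6,7,7](0) P2=[0,0,1,0,6,6](3)
Move 7: P2 pit2 -> P1=[2,0,0,6,7,7](0) P2=[0,0,0,0,6,6](9)
Move 8: P1 pit5 -> P1=[2,0,0,6,7,0](1) P2=[1,1,1,1,7,7](9)

Answer: 2 0 0 6 7 0 1 1 1 1 1 7 7 9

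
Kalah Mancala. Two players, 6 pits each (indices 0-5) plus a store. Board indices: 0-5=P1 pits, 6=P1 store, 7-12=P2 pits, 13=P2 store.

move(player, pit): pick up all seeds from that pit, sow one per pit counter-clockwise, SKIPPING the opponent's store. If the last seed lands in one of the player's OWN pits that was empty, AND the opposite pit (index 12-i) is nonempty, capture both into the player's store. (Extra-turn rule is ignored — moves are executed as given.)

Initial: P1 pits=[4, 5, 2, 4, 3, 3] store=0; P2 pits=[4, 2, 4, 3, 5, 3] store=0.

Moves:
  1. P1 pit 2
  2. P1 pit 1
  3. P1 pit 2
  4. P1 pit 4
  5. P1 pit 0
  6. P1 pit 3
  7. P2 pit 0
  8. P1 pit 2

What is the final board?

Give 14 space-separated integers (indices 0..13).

Move 1: P1 pit2 -> P1=[4,5,0,5,4,3](0) P2=[4,2,4,3,5,3](0)
Move 2: P1 pit1 -> P1=[4,0,1,6,5,4](1) P2=[4,2,4,3,5,3](0)
Move 3: P1 pit2 -> P1=[4,0,0,7,5,4](1) P2=[4,2,4,3,5,3](0)
Move 4: P1 pit4 -> P1=[4,0,0,7,0,5](2) P2=[5,3,5,3,5,3](0)
Move 5: P1 pit0 -> P1=[0,1,1,8,0,5](6) P2=[5,0,5,3,5,3](0)
Move 6: P1 pit3 -> P1=[0,1,1,0,1,6](7) P2=[6,1,6,4,6,3](0)
Move 7: P2 pit0 -> P1=[0,1,1,0,1,6](7) P2=[0,2,7,5,7,4](1)
Move 8: P1 pit2 -> P1=[0,1,0,0,1,6](15) P2=[0,2,0,5,7,4](1)

Answer: 0 1 0 0 1 6 15 0 2 0 5 7 4 1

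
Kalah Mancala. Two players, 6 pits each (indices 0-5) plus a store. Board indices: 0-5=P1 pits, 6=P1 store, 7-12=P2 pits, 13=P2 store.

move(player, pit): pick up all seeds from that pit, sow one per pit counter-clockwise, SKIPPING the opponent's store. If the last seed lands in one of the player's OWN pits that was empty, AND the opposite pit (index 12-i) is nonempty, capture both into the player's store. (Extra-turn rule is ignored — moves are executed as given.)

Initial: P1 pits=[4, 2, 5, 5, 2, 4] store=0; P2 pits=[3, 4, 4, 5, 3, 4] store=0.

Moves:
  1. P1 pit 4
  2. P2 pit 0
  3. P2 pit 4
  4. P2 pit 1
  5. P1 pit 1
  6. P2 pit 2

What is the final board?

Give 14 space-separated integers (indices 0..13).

Move 1: P1 pit4 -> P1=[4,2,5,5,0,5](1) P2=[3,4,4,5,3,4](0)
Move 2: P2 pit0 -> P1=[4,2,5,5,0,5](1) P2=[0,5,5,6,3,4](0)
Move 3: P2 pit4 -> P1=[5,2,5,5,0,5](1) P2=[0,5,5,6,0,5](1)
Move 4: P2 pit1 -> P1=[5,2,5,5,0,5](1) P2=[0,0,6,7,1,6](2)
Move 5: P1 pit1 -> P1=[5,0,6,6,0,5](1) P2=[0,0,6,7,1,6](2)
Move 6: P2 pit2 -> P1=[6,1,6,6,0,5](1) P2=[0,0,0,8,2,7](3)

Answer: 6 1 6 6 0 5 1 0 0 0 8 2 7 3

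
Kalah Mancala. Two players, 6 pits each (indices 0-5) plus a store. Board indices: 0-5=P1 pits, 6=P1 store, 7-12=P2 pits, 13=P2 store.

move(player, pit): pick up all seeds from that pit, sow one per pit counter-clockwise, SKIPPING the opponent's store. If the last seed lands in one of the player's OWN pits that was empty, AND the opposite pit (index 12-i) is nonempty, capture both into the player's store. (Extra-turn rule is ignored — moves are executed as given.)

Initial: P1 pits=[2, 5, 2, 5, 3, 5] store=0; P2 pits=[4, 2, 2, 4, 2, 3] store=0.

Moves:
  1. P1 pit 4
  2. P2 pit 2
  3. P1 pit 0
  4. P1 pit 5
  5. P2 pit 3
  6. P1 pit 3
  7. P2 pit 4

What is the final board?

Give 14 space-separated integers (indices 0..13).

Move 1: P1 pit4 -> P1=[2,5,2,5,0,6](1) P2=[5,2,2,4,2,3](0)
Move 2: P2 pit2 -> P1=[2,5,2,5,0,6](1) P2=[5,2,0,5,3,3](0)
Move 3: P1 pit0 -> P1=[0,6,3,5,0,6](1) P2=[5,2,0,5,3,3](0)
Move 4: P1 pit5 -> P1=[0,6,3,5,0,0](2) P2=[6,3,1,6,4,3](0)
Move 5: P2 pit3 -> P1=[1,7,4,5,0,0](2) P2=[6,3,1,0,5,4](1)
Move 6: P1 pit3 -> P1=[1,7,4,0,1,1](3) P2=[7,4,1,0,5,4](1)
Move 7: P2 pit4 -> P1=[2,8,5,0,1,1](3) P2=[7,4,1,0,0,5](2)

Answer: 2 8 5 0 1 1 3 7 4 1 0 0 5 2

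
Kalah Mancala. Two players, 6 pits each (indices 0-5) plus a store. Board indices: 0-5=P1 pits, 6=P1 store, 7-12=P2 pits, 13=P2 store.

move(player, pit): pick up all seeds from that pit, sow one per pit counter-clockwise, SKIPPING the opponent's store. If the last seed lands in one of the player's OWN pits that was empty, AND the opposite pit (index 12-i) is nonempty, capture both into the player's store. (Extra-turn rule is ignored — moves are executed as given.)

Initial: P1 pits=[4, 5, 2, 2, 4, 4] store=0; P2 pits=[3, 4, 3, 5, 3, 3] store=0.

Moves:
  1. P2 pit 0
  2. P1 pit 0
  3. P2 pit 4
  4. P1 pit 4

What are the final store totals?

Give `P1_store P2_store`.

Answer: 1 1

Derivation:
Move 1: P2 pit0 -> P1=[4,5,2,2,4,4](0) P2=[0,5,4,6,3,3](0)
Move 2: P1 pit0 -> P1=[0,6,3,3,5,4](0) P2=[0,5,4,6,3,3](0)
Move 3: P2 pit4 -> P1=[1,6,3,3,5,4](0) P2=[0,5,4,6,0,4](1)
Move 4: P1 pit4 -> P1=[1,6,3,3,0,5](1) P2=[1,6,5,6,0,4](1)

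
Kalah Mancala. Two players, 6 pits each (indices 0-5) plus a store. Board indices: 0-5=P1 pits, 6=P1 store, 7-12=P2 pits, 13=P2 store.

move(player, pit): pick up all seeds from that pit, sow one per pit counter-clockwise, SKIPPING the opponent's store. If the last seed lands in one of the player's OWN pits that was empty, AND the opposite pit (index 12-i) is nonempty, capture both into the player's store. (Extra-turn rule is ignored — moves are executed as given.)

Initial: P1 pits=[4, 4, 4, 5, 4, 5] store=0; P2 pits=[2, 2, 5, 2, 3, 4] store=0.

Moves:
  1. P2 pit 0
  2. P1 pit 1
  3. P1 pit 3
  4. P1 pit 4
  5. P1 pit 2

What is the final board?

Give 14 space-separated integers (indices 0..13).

Move 1: P2 pit0 -> P1=[4,4,4,5,4,5](0) P2=[0,3,6,2,3,4](0)
Move 2: P1 pit1 -> P1=[4,0,5,6,5,6](0) P2=[0,3,6,2,3,4](0)
Move 3: P1 pit3 -> P1=[4,0,5,0,6,7](1) P2=[1,4,7,2,3,4](0)
Move 4: P1 pit4 -> P1=[4,0,5,0,0,8](2) P2=[2,5,8,3,3,4](0)
Move 5: P1 pit2 -> P1=[4,0,0,1,1,9](3) P2=[3,5,8,3,3,4](0)

Answer: 4 0 0 1 1 9 3 3 5 8 3 3 4 0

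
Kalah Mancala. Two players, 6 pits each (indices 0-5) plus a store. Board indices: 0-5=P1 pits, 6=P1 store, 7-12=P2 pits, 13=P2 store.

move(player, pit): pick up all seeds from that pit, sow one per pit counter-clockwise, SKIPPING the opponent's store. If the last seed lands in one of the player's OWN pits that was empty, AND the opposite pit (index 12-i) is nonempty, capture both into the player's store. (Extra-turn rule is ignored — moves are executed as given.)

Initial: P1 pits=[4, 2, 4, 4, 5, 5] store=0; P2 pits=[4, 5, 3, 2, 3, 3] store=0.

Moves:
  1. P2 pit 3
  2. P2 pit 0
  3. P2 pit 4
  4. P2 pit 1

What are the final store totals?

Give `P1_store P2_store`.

Move 1: P2 pit3 -> P1=[4,2,4,4,5,5](0) P2=[4,5,3,0,4,4](0)
Move 2: P2 pit0 -> P1=[4,2,4,4,5,5](0) P2=[0,6,4,1,5,4](0)
Move 3: P2 pit4 -> P1=[5,3,5,4,5,5](0) P2=[0,6,4,1,0,5](1)
Move 4: P2 pit1 -> P1=[6,3,5,4,5,5](0) P2=[0,0,5,2,1,6](2)

Answer: 0 2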